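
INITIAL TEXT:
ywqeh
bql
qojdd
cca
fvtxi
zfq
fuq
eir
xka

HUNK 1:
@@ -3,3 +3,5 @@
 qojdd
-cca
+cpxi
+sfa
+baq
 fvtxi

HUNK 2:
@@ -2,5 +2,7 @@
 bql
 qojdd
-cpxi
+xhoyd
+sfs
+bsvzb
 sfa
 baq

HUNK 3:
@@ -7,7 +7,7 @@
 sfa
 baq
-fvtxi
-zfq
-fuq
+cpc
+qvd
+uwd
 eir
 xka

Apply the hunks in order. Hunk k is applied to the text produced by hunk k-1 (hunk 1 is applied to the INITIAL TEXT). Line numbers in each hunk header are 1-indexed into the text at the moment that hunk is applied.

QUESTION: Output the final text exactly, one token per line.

Answer: ywqeh
bql
qojdd
xhoyd
sfs
bsvzb
sfa
baq
cpc
qvd
uwd
eir
xka

Derivation:
Hunk 1: at line 3 remove [cca] add [cpxi,sfa,baq] -> 11 lines: ywqeh bql qojdd cpxi sfa baq fvtxi zfq fuq eir xka
Hunk 2: at line 2 remove [cpxi] add [xhoyd,sfs,bsvzb] -> 13 lines: ywqeh bql qojdd xhoyd sfs bsvzb sfa baq fvtxi zfq fuq eir xka
Hunk 3: at line 7 remove [fvtxi,zfq,fuq] add [cpc,qvd,uwd] -> 13 lines: ywqeh bql qojdd xhoyd sfs bsvzb sfa baq cpc qvd uwd eir xka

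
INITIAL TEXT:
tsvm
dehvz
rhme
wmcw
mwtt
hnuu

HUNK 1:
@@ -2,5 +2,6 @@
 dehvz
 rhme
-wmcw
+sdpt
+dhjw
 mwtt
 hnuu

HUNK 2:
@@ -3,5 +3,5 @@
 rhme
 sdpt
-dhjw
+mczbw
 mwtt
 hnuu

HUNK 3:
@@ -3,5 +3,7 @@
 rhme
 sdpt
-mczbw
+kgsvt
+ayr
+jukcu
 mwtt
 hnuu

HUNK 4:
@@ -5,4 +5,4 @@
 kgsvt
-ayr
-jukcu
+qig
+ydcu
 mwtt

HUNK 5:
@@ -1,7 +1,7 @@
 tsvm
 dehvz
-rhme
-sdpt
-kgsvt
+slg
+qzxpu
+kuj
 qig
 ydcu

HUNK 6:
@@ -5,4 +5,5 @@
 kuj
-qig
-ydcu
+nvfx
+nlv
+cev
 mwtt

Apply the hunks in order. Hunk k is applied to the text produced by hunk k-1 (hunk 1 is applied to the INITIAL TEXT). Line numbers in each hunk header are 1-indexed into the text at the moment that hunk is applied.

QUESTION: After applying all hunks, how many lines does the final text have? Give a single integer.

Hunk 1: at line 2 remove [wmcw] add [sdpt,dhjw] -> 7 lines: tsvm dehvz rhme sdpt dhjw mwtt hnuu
Hunk 2: at line 3 remove [dhjw] add [mczbw] -> 7 lines: tsvm dehvz rhme sdpt mczbw mwtt hnuu
Hunk 3: at line 3 remove [mczbw] add [kgsvt,ayr,jukcu] -> 9 lines: tsvm dehvz rhme sdpt kgsvt ayr jukcu mwtt hnuu
Hunk 4: at line 5 remove [ayr,jukcu] add [qig,ydcu] -> 9 lines: tsvm dehvz rhme sdpt kgsvt qig ydcu mwtt hnuu
Hunk 5: at line 1 remove [rhme,sdpt,kgsvt] add [slg,qzxpu,kuj] -> 9 lines: tsvm dehvz slg qzxpu kuj qig ydcu mwtt hnuu
Hunk 6: at line 5 remove [qig,ydcu] add [nvfx,nlv,cev] -> 10 lines: tsvm dehvz slg qzxpu kuj nvfx nlv cev mwtt hnuu
Final line count: 10

Answer: 10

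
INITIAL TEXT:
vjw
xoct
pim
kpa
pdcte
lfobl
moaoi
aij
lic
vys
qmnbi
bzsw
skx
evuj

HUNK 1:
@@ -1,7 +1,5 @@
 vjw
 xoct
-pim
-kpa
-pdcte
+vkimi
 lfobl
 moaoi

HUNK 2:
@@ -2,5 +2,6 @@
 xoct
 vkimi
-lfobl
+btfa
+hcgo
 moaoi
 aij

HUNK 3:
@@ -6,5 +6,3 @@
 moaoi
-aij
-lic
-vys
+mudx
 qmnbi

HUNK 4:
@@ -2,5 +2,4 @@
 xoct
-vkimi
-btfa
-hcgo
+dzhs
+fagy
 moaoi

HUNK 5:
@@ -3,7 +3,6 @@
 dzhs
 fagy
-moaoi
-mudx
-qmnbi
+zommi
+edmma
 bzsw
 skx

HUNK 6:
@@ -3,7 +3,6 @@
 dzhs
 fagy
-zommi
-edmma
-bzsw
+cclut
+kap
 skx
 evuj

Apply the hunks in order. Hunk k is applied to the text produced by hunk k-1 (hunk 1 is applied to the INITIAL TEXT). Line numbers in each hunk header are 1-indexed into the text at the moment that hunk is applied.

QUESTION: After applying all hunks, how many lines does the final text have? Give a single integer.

Hunk 1: at line 1 remove [pim,kpa,pdcte] add [vkimi] -> 12 lines: vjw xoct vkimi lfobl moaoi aij lic vys qmnbi bzsw skx evuj
Hunk 2: at line 2 remove [lfobl] add [btfa,hcgo] -> 13 lines: vjw xoct vkimi btfa hcgo moaoi aij lic vys qmnbi bzsw skx evuj
Hunk 3: at line 6 remove [aij,lic,vys] add [mudx] -> 11 lines: vjw xoct vkimi btfa hcgo moaoi mudx qmnbi bzsw skx evuj
Hunk 4: at line 2 remove [vkimi,btfa,hcgo] add [dzhs,fagy] -> 10 lines: vjw xoct dzhs fagy moaoi mudx qmnbi bzsw skx evuj
Hunk 5: at line 3 remove [moaoi,mudx,qmnbi] add [zommi,edmma] -> 9 lines: vjw xoct dzhs fagy zommi edmma bzsw skx evuj
Hunk 6: at line 3 remove [zommi,edmma,bzsw] add [cclut,kap] -> 8 lines: vjw xoct dzhs fagy cclut kap skx evuj
Final line count: 8

Answer: 8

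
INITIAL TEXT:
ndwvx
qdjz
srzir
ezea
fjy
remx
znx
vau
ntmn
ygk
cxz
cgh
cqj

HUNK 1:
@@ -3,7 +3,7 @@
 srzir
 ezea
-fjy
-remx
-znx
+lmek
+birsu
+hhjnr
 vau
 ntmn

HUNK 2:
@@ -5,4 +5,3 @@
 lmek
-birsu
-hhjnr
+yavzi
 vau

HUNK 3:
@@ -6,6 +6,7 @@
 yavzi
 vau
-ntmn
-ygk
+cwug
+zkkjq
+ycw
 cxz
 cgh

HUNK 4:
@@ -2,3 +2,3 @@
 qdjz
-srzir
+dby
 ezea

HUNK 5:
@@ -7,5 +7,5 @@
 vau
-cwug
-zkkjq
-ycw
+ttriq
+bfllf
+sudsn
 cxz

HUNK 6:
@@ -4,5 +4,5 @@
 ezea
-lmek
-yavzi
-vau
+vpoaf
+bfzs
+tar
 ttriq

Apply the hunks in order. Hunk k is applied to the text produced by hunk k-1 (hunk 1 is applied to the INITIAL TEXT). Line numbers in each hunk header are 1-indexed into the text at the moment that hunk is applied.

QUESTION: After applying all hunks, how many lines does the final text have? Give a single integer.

Answer: 13

Derivation:
Hunk 1: at line 3 remove [fjy,remx,znx] add [lmek,birsu,hhjnr] -> 13 lines: ndwvx qdjz srzir ezea lmek birsu hhjnr vau ntmn ygk cxz cgh cqj
Hunk 2: at line 5 remove [birsu,hhjnr] add [yavzi] -> 12 lines: ndwvx qdjz srzir ezea lmek yavzi vau ntmn ygk cxz cgh cqj
Hunk 3: at line 6 remove [ntmn,ygk] add [cwug,zkkjq,ycw] -> 13 lines: ndwvx qdjz srzir ezea lmek yavzi vau cwug zkkjq ycw cxz cgh cqj
Hunk 4: at line 2 remove [srzir] add [dby] -> 13 lines: ndwvx qdjz dby ezea lmek yavzi vau cwug zkkjq ycw cxz cgh cqj
Hunk 5: at line 7 remove [cwug,zkkjq,ycw] add [ttriq,bfllf,sudsn] -> 13 lines: ndwvx qdjz dby ezea lmek yavzi vau ttriq bfllf sudsn cxz cgh cqj
Hunk 6: at line 4 remove [lmek,yavzi,vau] add [vpoaf,bfzs,tar] -> 13 lines: ndwvx qdjz dby ezea vpoaf bfzs tar ttriq bfllf sudsn cxz cgh cqj
Final line count: 13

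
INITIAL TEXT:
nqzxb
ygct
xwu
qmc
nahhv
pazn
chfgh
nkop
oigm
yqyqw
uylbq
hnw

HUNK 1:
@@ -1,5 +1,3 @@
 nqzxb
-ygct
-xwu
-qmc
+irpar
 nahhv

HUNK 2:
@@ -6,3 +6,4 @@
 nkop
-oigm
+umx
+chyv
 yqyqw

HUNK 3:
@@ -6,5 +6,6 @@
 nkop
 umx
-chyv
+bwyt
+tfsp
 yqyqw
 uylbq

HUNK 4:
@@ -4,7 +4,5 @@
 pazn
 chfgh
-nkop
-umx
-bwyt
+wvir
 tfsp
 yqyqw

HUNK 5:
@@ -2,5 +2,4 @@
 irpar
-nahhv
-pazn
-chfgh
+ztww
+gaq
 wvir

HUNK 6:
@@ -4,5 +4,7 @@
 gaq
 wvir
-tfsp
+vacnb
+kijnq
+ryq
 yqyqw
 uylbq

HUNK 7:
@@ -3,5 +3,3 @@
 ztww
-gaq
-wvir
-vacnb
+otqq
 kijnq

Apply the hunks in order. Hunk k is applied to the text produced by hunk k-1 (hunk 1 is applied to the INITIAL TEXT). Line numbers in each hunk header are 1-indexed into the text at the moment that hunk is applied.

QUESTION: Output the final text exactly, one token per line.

Hunk 1: at line 1 remove [ygct,xwu,qmc] add [irpar] -> 10 lines: nqzxb irpar nahhv pazn chfgh nkop oigm yqyqw uylbq hnw
Hunk 2: at line 6 remove [oigm] add [umx,chyv] -> 11 lines: nqzxb irpar nahhv pazn chfgh nkop umx chyv yqyqw uylbq hnw
Hunk 3: at line 6 remove [chyv] add [bwyt,tfsp] -> 12 lines: nqzxb irpar nahhv pazn chfgh nkop umx bwyt tfsp yqyqw uylbq hnw
Hunk 4: at line 4 remove [nkop,umx,bwyt] add [wvir] -> 10 lines: nqzxb irpar nahhv pazn chfgh wvir tfsp yqyqw uylbq hnw
Hunk 5: at line 2 remove [nahhv,pazn,chfgh] add [ztww,gaq] -> 9 lines: nqzxb irpar ztww gaq wvir tfsp yqyqw uylbq hnw
Hunk 6: at line 4 remove [tfsp] add [vacnb,kijnq,ryq] -> 11 lines: nqzxb irpar ztww gaq wvir vacnb kijnq ryq yqyqw uylbq hnw
Hunk 7: at line 3 remove [gaq,wvir,vacnb] add [otqq] -> 9 lines: nqzxb irpar ztww otqq kijnq ryq yqyqw uylbq hnw

Answer: nqzxb
irpar
ztww
otqq
kijnq
ryq
yqyqw
uylbq
hnw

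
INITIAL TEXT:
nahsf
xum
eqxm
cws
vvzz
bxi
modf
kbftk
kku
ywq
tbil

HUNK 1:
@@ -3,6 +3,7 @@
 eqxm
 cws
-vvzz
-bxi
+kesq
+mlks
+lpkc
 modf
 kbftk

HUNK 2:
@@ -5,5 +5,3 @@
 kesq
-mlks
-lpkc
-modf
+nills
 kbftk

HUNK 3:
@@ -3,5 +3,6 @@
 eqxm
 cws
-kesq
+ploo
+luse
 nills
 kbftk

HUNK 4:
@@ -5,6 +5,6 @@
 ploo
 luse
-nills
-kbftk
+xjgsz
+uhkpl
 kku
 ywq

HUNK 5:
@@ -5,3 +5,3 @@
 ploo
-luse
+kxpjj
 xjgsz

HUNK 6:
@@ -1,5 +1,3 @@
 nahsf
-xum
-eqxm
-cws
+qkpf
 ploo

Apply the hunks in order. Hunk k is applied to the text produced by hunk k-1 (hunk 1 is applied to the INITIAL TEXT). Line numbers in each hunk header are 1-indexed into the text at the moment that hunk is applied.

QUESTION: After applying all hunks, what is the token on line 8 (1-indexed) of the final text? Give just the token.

Answer: ywq

Derivation:
Hunk 1: at line 3 remove [vvzz,bxi] add [kesq,mlks,lpkc] -> 12 lines: nahsf xum eqxm cws kesq mlks lpkc modf kbftk kku ywq tbil
Hunk 2: at line 5 remove [mlks,lpkc,modf] add [nills] -> 10 lines: nahsf xum eqxm cws kesq nills kbftk kku ywq tbil
Hunk 3: at line 3 remove [kesq] add [ploo,luse] -> 11 lines: nahsf xum eqxm cws ploo luse nills kbftk kku ywq tbil
Hunk 4: at line 5 remove [nills,kbftk] add [xjgsz,uhkpl] -> 11 lines: nahsf xum eqxm cws ploo luse xjgsz uhkpl kku ywq tbil
Hunk 5: at line 5 remove [luse] add [kxpjj] -> 11 lines: nahsf xum eqxm cws ploo kxpjj xjgsz uhkpl kku ywq tbil
Hunk 6: at line 1 remove [xum,eqxm,cws] add [qkpf] -> 9 lines: nahsf qkpf ploo kxpjj xjgsz uhkpl kku ywq tbil
Final line 8: ywq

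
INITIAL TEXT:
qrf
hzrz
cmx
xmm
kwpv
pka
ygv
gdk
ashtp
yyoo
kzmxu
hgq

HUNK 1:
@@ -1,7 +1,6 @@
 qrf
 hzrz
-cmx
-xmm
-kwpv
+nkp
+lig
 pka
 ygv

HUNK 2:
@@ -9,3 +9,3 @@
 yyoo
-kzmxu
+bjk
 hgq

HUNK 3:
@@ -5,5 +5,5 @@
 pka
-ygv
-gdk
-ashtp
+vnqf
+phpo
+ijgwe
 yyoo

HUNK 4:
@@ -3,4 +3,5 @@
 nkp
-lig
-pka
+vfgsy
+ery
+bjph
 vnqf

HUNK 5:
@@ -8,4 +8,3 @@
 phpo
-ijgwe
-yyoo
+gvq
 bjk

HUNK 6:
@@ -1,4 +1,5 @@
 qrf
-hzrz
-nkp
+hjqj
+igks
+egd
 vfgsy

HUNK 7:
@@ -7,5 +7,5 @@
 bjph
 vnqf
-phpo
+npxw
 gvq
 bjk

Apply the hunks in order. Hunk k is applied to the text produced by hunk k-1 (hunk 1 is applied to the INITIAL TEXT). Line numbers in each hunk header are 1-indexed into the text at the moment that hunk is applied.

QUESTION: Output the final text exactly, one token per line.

Answer: qrf
hjqj
igks
egd
vfgsy
ery
bjph
vnqf
npxw
gvq
bjk
hgq

Derivation:
Hunk 1: at line 1 remove [cmx,xmm,kwpv] add [nkp,lig] -> 11 lines: qrf hzrz nkp lig pka ygv gdk ashtp yyoo kzmxu hgq
Hunk 2: at line 9 remove [kzmxu] add [bjk] -> 11 lines: qrf hzrz nkp lig pka ygv gdk ashtp yyoo bjk hgq
Hunk 3: at line 5 remove [ygv,gdk,ashtp] add [vnqf,phpo,ijgwe] -> 11 lines: qrf hzrz nkp lig pka vnqf phpo ijgwe yyoo bjk hgq
Hunk 4: at line 3 remove [lig,pka] add [vfgsy,ery,bjph] -> 12 lines: qrf hzrz nkp vfgsy ery bjph vnqf phpo ijgwe yyoo bjk hgq
Hunk 5: at line 8 remove [ijgwe,yyoo] add [gvq] -> 11 lines: qrf hzrz nkp vfgsy ery bjph vnqf phpo gvq bjk hgq
Hunk 6: at line 1 remove [hzrz,nkp] add [hjqj,igks,egd] -> 12 lines: qrf hjqj igks egd vfgsy ery bjph vnqf phpo gvq bjk hgq
Hunk 7: at line 7 remove [phpo] add [npxw] -> 12 lines: qrf hjqj igks egd vfgsy ery bjph vnqf npxw gvq bjk hgq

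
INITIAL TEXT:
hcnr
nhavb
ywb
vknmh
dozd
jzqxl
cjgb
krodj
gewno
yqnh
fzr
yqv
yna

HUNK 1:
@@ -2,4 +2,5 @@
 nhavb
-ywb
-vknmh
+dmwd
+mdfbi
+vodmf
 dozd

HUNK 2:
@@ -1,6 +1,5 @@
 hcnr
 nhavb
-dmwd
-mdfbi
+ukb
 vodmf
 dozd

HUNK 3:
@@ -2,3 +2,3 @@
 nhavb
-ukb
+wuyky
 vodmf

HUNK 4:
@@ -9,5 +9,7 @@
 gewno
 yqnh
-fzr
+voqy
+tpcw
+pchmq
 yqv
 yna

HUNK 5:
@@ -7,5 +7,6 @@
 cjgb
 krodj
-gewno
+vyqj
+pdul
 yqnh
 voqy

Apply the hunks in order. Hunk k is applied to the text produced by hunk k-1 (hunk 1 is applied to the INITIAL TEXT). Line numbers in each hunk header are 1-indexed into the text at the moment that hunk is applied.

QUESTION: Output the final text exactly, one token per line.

Hunk 1: at line 2 remove [ywb,vknmh] add [dmwd,mdfbi,vodmf] -> 14 lines: hcnr nhavb dmwd mdfbi vodmf dozd jzqxl cjgb krodj gewno yqnh fzr yqv yna
Hunk 2: at line 1 remove [dmwd,mdfbi] add [ukb] -> 13 lines: hcnr nhavb ukb vodmf dozd jzqxl cjgb krodj gewno yqnh fzr yqv yna
Hunk 3: at line 2 remove [ukb] add [wuyky] -> 13 lines: hcnr nhavb wuyky vodmf dozd jzqxl cjgb krodj gewno yqnh fzr yqv yna
Hunk 4: at line 9 remove [fzr] add [voqy,tpcw,pchmq] -> 15 lines: hcnr nhavb wuyky vodmf dozd jzqxl cjgb krodj gewno yqnh voqy tpcw pchmq yqv yna
Hunk 5: at line 7 remove [gewno] add [vyqj,pdul] -> 16 lines: hcnr nhavb wuyky vodmf dozd jzqxl cjgb krodj vyqj pdul yqnh voqy tpcw pchmq yqv yna

Answer: hcnr
nhavb
wuyky
vodmf
dozd
jzqxl
cjgb
krodj
vyqj
pdul
yqnh
voqy
tpcw
pchmq
yqv
yna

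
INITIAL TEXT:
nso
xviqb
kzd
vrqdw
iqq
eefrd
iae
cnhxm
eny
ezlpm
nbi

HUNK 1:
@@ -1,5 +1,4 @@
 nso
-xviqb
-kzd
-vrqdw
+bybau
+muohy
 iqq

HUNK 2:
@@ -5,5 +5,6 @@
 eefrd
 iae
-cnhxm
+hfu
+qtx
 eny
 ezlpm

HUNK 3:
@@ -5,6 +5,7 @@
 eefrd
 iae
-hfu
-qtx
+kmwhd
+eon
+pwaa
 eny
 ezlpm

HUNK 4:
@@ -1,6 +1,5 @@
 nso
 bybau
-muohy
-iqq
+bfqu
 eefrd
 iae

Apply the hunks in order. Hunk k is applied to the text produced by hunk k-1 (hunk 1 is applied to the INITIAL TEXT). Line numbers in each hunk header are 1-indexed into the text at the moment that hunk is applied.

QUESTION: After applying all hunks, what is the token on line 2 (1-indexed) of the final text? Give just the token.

Answer: bybau

Derivation:
Hunk 1: at line 1 remove [xviqb,kzd,vrqdw] add [bybau,muohy] -> 10 lines: nso bybau muohy iqq eefrd iae cnhxm eny ezlpm nbi
Hunk 2: at line 5 remove [cnhxm] add [hfu,qtx] -> 11 lines: nso bybau muohy iqq eefrd iae hfu qtx eny ezlpm nbi
Hunk 3: at line 5 remove [hfu,qtx] add [kmwhd,eon,pwaa] -> 12 lines: nso bybau muohy iqq eefrd iae kmwhd eon pwaa eny ezlpm nbi
Hunk 4: at line 1 remove [muohy,iqq] add [bfqu] -> 11 lines: nso bybau bfqu eefrd iae kmwhd eon pwaa eny ezlpm nbi
Final line 2: bybau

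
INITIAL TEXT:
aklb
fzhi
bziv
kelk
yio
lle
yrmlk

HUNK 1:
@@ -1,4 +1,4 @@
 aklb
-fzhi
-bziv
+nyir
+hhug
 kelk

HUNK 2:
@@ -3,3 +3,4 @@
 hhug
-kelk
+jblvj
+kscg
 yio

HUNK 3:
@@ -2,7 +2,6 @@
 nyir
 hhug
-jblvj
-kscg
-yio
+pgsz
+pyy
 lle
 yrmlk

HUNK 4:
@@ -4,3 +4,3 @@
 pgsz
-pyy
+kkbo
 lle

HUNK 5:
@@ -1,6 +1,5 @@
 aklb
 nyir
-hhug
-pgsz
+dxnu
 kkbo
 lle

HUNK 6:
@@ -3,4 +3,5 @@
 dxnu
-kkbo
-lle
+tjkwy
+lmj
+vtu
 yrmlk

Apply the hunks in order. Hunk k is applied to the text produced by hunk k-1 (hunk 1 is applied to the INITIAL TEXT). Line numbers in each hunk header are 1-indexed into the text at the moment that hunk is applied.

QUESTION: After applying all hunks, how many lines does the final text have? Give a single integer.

Answer: 7

Derivation:
Hunk 1: at line 1 remove [fzhi,bziv] add [nyir,hhug] -> 7 lines: aklb nyir hhug kelk yio lle yrmlk
Hunk 2: at line 3 remove [kelk] add [jblvj,kscg] -> 8 lines: aklb nyir hhug jblvj kscg yio lle yrmlk
Hunk 3: at line 2 remove [jblvj,kscg,yio] add [pgsz,pyy] -> 7 lines: aklb nyir hhug pgsz pyy lle yrmlk
Hunk 4: at line 4 remove [pyy] add [kkbo] -> 7 lines: aklb nyir hhug pgsz kkbo lle yrmlk
Hunk 5: at line 1 remove [hhug,pgsz] add [dxnu] -> 6 lines: aklb nyir dxnu kkbo lle yrmlk
Hunk 6: at line 3 remove [kkbo,lle] add [tjkwy,lmj,vtu] -> 7 lines: aklb nyir dxnu tjkwy lmj vtu yrmlk
Final line count: 7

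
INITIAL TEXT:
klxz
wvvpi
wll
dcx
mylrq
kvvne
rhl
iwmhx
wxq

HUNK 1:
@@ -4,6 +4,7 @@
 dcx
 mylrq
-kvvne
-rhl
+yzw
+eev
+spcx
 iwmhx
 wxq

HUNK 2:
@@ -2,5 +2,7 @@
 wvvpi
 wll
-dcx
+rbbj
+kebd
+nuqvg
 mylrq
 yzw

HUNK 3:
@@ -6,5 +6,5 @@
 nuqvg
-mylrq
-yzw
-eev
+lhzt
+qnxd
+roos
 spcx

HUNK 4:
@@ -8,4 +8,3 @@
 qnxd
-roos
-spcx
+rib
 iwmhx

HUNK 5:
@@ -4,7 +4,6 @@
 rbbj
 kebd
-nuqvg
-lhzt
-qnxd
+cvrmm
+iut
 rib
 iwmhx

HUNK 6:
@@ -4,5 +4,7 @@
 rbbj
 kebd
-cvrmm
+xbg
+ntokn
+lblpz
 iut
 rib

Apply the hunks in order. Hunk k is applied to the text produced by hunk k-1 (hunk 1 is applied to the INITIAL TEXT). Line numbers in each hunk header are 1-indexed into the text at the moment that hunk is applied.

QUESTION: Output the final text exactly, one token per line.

Hunk 1: at line 4 remove [kvvne,rhl] add [yzw,eev,spcx] -> 10 lines: klxz wvvpi wll dcx mylrq yzw eev spcx iwmhx wxq
Hunk 2: at line 2 remove [dcx] add [rbbj,kebd,nuqvg] -> 12 lines: klxz wvvpi wll rbbj kebd nuqvg mylrq yzw eev spcx iwmhx wxq
Hunk 3: at line 6 remove [mylrq,yzw,eev] add [lhzt,qnxd,roos] -> 12 lines: klxz wvvpi wll rbbj kebd nuqvg lhzt qnxd roos spcx iwmhx wxq
Hunk 4: at line 8 remove [roos,spcx] add [rib] -> 11 lines: klxz wvvpi wll rbbj kebd nuqvg lhzt qnxd rib iwmhx wxq
Hunk 5: at line 4 remove [nuqvg,lhzt,qnxd] add [cvrmm,iut] -> 10 lines: klxz wvvpi wll rbbj kebd cvrmm iut rib iwmhx wxq
Hunk 6: at line 4 remove [cvrmm] add [xbg,ntokn,lblpz] -> 12 lines: klxz wvvpi wll rbbj kebd xbg ntokn lblpz iut rib iwmhx wxq

Answer: klxz
wvvpi
wll
rbbj
kebd
xbg
ntokn
lblpz
iut
rib
iwmhx
wxq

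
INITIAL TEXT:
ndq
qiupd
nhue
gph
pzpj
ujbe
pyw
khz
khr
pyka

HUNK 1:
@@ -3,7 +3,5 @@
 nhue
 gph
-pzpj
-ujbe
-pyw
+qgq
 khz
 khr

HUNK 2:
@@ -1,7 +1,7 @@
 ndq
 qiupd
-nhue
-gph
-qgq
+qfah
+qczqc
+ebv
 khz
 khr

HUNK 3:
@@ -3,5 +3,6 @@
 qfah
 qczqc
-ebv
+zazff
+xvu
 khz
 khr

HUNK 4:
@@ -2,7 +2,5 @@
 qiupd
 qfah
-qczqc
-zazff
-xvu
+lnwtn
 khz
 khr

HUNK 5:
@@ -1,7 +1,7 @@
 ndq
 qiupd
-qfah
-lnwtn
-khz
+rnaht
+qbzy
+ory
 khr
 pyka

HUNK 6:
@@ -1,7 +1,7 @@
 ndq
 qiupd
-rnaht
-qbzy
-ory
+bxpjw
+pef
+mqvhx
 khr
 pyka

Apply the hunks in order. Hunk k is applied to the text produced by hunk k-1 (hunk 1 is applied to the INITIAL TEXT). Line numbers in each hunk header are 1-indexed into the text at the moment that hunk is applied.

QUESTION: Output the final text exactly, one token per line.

Answer: ndq
qiupd
bxpjw
pef
mqvhx
khr
pyka

Derivation:
Hunk 1: at line 3 remove [pzpj,ujbe,pyw] add [qgq] -> 8 lines: ndq qiupd nhue gph qgq khz khr pyka
Hunk 2: at line 1 remove [nhue,gph,qgq] add [qfah,qczqc,ebv] -> 8 lines: ndq qiupd qfah qczqc ebv khz khr pyka
Hunk 3: at line 3 remove [ebv] add [zazff,xvu] -> 9 lines: ndq qiupd qfah qczqc zazff xvu khz khr pyka
Hunk 4: at line 2 remove [qczqc,zazff,xvu] add [lnwtn] -> 7 lines: ndq qiupd qfah lnwtn khz khr pyka
Hunk 5: at line 1 remove [qfah,lnwtn,khz] add [rnaht,qbzy,ory] -> 7 lines: ndq qiupd rnaht qbzy ory khr pyka
Hunk 6: at line 1 remove [rnaht,qbzy,ory] add [bxpjw,pef,mqvhx] -> 7 lines: ndq qiupd bxpjw pef mqvhx khr pyka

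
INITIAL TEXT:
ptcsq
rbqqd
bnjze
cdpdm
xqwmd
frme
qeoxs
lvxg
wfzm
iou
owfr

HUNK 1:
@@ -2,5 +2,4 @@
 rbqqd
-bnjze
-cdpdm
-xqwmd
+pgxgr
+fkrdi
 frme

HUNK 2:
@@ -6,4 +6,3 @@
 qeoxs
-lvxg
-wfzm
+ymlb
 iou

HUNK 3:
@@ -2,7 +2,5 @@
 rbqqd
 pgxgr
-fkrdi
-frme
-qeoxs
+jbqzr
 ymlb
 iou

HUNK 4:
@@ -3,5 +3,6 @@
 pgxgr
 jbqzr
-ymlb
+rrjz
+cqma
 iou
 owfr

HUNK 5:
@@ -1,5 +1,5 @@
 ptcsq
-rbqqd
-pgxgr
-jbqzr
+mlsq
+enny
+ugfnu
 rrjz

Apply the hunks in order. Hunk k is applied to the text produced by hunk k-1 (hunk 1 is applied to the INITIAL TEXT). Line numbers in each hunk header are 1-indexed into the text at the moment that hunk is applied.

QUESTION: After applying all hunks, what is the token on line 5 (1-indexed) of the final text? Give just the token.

Answer: rrjz

Derivation:
Hunk 1: at line 2 remove [bnjze,cdpdm,xqwmd] add [pgxgr,fkrdi] -> 10 lines: ptcsq rbqqd pgxgr fkrdi frme qeoxs lvxg wfzm iou owfr
Hunk 2: at line 6 remove [lvxg,wfzm] add [ymlb] -> 9 lines: ptcsq rbqqd pgxgr fkrdi frme qeoxs ymlb iou owfr
Hunk 3: at line 2 remove [fkrdi,frme,qeoxs] add [jbqzr] -> 7 lines: ptcsq rbqqd pgxgr jbqzr ymlb iou owfr
Hunk 4: at line 3 remove [ymlb] add [rrjz,cqma] -> 8 lines: ptcsq rbqqd pgxgr jbqzr rrjz cqma iou owfr
Hunk 5: at line 1 remove [rbqqd,pgxgr,jbqzr] add [mlsq,enny,ugfnu] -> 8 lines: ptcsq mlsq enny ugfnu rrjz cqma iou owfr
Final line 5: rrjz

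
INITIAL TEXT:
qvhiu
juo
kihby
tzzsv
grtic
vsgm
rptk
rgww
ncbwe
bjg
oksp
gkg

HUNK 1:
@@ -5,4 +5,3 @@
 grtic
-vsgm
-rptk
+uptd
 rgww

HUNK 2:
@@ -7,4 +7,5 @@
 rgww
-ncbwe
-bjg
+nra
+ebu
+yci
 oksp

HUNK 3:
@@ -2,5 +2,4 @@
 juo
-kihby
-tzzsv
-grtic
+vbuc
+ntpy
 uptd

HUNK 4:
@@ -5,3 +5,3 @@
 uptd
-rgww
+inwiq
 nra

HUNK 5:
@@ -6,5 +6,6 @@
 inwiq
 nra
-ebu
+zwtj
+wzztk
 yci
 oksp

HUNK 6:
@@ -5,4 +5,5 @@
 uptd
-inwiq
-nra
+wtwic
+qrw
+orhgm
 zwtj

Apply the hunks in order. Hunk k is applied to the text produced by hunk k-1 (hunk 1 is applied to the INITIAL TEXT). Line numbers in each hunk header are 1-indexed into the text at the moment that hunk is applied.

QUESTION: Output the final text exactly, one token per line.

Answer: qvhiu
juo
vbuc
ntpy
uptd
wtwic
qrw
orhgm
zwtj
wzztk
yci
oksp
gkg

Derivation:
Hunk 1: at line 5 remove [vsgm,rptk] add [uptd] -> 11 lines: qvhiu juo kihby tzzsv grtic uptd rgww ncbwe bjg oksp gkg
Hunk 2: at line 7 remove [ncbwe,bjg] add [nra,ebu,yci] -> 12 lines: qvhiu juo kihby tzzsv grtic uptd rgww nra ebu yci oksp gkg
Hunk 3: at line 2 remove [kihby,tzzsv,grtic] add [vbuc,ntpy] -> 11 lines: qvhiu juo vbuc ntpy uptd rgww nra ebu yci oksp gkg
Hunk 4: at line 5 remove [rgww] add [inwiq] -> 11 lines: qvhiu juo vbuc ntpy uptd inwiq nra ebu yci oksp gkg
Hunk 5: at line 6 remove [ebu] add [zwtj,wzztk] -> 12 lines: qvhiu juo vbuc ntpy uptd inwiq nra zwtj wzztk yci oksp gkg
Hunk 6: at line 5 remove [inwiq,nra] add [wtwic,qrw,orhgm] -> 13 lines: qvhiu juo vbuc ntpy uptd wtwic qrw orhgm zwtj wzztk yci oksp gkg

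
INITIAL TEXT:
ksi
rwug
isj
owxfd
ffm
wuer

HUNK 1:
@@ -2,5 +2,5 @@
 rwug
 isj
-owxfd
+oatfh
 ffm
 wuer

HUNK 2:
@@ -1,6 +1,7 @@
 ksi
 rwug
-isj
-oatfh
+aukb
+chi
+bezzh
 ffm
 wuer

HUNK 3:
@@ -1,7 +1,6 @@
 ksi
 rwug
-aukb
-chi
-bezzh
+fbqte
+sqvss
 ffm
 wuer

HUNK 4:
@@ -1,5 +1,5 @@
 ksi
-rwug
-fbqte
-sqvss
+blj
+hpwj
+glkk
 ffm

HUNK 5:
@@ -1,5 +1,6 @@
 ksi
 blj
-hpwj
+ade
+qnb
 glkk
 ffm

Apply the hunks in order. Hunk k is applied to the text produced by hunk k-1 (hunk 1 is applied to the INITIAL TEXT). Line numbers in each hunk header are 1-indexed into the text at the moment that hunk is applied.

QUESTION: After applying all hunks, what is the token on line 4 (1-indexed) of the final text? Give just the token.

Answer: qnb

Derivation:
Hunk 1: at line 2 remove [owxfd] add [oatfh] -> 6 lines: ksi rwug isj oatfh ffm wuer
Hunk 2: at line 1 remove [isj,oatfh] add [aukb,chi,bezzh] -> 7 lines: ksi rwug aukb chi bezzh ffm wuer
Hunk 3: at line 1 remove [aukb,chi,bezzh] add [fbqte,sqvss] -> 6 lines: ksi rwug fbqte sqvss ffm wuer
Hunk 4: at line 1 remove [rwug,fbqte,sqvss] add [blj,hpwj,glkk] -> 6 lines: ksi blj hpwj glkk ffm wuer
Hunk 5: at line 1 remove [hpwj] add [ade,qnb] -> 7 lines: ksi blj ade qnb glkk ffm wuer
Final line 4: qnb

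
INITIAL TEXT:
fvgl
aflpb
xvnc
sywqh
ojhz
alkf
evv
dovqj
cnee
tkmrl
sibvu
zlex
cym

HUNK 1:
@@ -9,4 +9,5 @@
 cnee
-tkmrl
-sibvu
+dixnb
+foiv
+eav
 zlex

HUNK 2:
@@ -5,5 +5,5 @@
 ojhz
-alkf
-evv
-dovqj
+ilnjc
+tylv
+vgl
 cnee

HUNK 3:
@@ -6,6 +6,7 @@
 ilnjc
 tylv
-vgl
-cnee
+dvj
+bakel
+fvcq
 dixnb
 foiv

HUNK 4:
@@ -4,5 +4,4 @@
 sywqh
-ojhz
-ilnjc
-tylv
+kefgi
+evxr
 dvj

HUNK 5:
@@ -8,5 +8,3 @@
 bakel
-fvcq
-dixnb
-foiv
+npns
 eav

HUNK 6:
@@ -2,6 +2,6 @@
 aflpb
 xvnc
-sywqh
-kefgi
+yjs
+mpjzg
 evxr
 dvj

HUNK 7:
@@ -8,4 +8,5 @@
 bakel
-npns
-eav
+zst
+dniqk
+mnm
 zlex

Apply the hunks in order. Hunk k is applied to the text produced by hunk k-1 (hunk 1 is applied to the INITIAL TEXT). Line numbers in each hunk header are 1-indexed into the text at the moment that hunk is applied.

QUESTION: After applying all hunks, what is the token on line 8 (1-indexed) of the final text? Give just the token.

Hunk 1: at line 9 remove [tkmrl,sibvu] add [dixnb,foiv,eav] -> 14 lines: fvgl aflpb xvnc sywqh ojhz alkf evv dovqj cnee dixnb foiv eav zlex cym
Hunk 2: at line 5 remove [alkf,evv,dovqj] add [ilnjc,tylv,vgl] -> 14 lines: fvgl aflpb xvnc sywqh ojhz ilnjc tylv vgl cnee dixnb foiv eav zlex cym
Hunk 3: at line 6 remove [vgl,cnee] add [dvj,bakel,fvcq] -> 15 lines: fvgl aflpb xvnc sywqh ojhz ilnjc tylv dvj bakel fvcq dixnb foiv eav zlex cym
Hunk 4: at line 4 remove [ojhz,ilnjc,tylv] add [kefgi,evxr] -> 14 lines: fvgl aflpb xvnc sywqh kefgi evxr dvj bakel fvcq dixnb foiv eav zlex cym
Hunk 5: at line 8 remove [fvcq,dixnb,foiv] add [npns] -> 12 lines: fvgl aflpb xvnc sywqh kefgi evxr dvj bakel npns eav zlex cym
Hunk 6: at line 2 remove [sywqh,kefgi] add [yjs,mpjzg] -> 12 lines: fvgl aflpb xvnc yjs mpjzg evxr dvj bakel npns eav zlex cym
Hunk 7: at line 8 remove [npns,eav] add [zst,dniqk,mnm] -> 13 lines: fvgl aflpb xvnc yjs mpjzg evxr dvj bakel zst dniqk mnm zlex cym
Final line 8: bakel

Answer: bakel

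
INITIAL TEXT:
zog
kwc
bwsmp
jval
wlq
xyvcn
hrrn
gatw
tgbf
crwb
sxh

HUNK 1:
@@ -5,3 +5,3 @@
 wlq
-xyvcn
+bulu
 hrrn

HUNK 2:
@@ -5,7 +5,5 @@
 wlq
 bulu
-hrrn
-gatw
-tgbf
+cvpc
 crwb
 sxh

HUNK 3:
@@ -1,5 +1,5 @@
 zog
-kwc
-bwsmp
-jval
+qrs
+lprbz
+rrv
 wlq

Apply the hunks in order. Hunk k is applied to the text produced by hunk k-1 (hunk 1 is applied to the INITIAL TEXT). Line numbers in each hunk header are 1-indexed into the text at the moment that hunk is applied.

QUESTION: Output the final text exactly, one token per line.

Hunk 1: at line 5 remove [xyvcn] add [bulu] -> 11 lines: zog kwc bwsmp jval wlq bulu hrrn gatw tgbf crwb sxh
Hunk 2: at line 5 remove [hrrn,gatw,tgbf] add [cvpc] -> 9 lines: zog kwc bwsmp jval wlq bulu cvpc crwb sxh
Hunk 3: at line 1 remove [kwc,bwsmp,jval] add [qrs,lprbz,rrv] -> 9 lines: zog qrs lprbz rrv wlq bulu cvpc crwb sxh

Answer: zog
qrs
lprbz
rrv
wlq
bulu
cvpc
crwb
sxh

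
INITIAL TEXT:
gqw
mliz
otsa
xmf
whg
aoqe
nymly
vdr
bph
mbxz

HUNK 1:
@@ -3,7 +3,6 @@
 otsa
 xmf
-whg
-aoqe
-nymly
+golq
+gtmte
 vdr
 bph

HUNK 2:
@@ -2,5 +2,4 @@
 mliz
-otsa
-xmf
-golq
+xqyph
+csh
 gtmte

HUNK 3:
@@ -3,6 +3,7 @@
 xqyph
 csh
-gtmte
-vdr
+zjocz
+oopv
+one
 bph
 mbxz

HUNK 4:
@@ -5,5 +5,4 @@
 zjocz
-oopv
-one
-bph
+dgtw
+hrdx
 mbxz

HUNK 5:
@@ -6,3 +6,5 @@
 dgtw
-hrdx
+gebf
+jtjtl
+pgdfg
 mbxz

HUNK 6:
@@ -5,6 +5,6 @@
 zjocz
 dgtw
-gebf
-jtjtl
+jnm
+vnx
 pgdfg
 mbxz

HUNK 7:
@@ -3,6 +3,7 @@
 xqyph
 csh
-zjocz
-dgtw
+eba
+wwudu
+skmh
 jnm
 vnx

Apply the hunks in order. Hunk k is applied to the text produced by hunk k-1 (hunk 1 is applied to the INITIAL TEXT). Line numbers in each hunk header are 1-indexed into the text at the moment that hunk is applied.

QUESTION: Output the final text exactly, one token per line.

Hunk 1: at line 3 remove [whg,aoqe,nymly] add [golq,gtmte] -> 9 lines: gqw mliz otsa xmf golq gtmte vdr bph mbxz
Hunk 2: at line 2 remove [otsa,xmf,golq] add [xqyph,csh] -> 8 lines: gqw mliz xqyph csh gtmte vdr bph mbxz
Hunk 3: at line 3 remove [gtmte,vdr] add [zjocz,oopv,one] -> 9 lines: gqw mliz xqyph csh zjocz oopv one bph mbxz
Hunk 4: at line 5 remove [oopv,one,bph] add [dgtw,hrdx] -> 8 lines: gqw mliz xqyph csh zjocz dgtw hrdx mbxz
Hunk 5: at line 6 remove [hrdx] add [gebf,jtjtl,pgdfg] -> 10 lines: gqw mliz xqyph csh zjocz dgtw gebf jtjtl pgdfg mbxz
Hunk 6: at line 5 remove [gebf,jtjtl] add [jnm,vnx] -> 10 lines: gqw mliz xqyph csh zjocz dgtw jnm vnx pgdfg mbxz
Hunk 7: at line 3 remove [zjocz,dgtw] add [eba,wwudu,skmh] -> 11 lines: gqw mliz xqyph csh eba wwudu skmh jnm vnx pgdfg mbxz

Answer: gqw
mliz
xqyph
csh
eba
wwudu
skmh
jnm
vnx
pgdfg
mbxz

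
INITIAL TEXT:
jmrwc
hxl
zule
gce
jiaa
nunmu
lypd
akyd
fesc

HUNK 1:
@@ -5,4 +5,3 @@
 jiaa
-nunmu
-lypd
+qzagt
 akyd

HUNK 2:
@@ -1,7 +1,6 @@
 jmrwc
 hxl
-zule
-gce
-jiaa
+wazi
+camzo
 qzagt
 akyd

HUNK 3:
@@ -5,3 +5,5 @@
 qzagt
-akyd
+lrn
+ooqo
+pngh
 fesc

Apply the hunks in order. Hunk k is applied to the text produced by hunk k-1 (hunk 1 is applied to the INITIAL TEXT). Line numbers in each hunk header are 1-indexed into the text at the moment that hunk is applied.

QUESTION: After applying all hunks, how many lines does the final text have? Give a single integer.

Hunk 1: at line 5 remove [nunmu,lypd] add [qzagt] -> 8 lines: jmrwc hxl zule gce jiaa qzagt akyd fesc
Hunk 2: at line 1 remove [zule,gce,jiaa] add [wazi,camzo] -> 7 lines: jmrwc hxl wazi camzo qzagt akyd fesc
Hunk 3: at line 5 remove [akyd] add [lrn,ooqo,pngh] -> 9 lines: jmrwc hxl wazi camzo qzagt lrn ooqo pngh fesc
Final line count: 9

Answer: 9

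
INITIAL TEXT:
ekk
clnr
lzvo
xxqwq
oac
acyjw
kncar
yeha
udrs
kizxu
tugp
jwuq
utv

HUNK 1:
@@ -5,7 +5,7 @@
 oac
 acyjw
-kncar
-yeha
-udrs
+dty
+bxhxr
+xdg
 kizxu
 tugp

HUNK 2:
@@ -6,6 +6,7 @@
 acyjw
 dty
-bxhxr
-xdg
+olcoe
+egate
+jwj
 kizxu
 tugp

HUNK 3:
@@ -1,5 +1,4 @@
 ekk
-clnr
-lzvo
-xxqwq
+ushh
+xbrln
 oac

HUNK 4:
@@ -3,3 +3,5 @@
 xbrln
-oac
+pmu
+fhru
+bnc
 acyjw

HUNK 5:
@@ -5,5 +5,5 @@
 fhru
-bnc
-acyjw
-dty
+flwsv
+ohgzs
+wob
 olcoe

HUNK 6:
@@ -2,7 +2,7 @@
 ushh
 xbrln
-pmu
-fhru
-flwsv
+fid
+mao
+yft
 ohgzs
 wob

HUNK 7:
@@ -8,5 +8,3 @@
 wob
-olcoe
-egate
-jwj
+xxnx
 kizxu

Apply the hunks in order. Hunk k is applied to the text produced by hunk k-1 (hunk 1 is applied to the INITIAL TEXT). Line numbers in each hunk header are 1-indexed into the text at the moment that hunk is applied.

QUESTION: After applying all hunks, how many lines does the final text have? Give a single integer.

Answer: 13

Derivation:
Hunk 1: at line 5 remove [kncar,yeha,udrs] add [dty,bxhxr,xdg] -> 13 lines: ekk clnr lzvo xxqwq oac acyjw dty bxhxr xdg kizxu tugp jwuq utv
Hunk 2: at line 6 remove [bxhxr,xdg] add [olcoe,egate,jwj] -> 14 lines: ekk clnr lzvo xxqwq oac acyjw dty olcoe egate jwj kizxu tugp jwuq utv
Hunk 3: at line 1 remove [clnr,lzvo,xxqwq] add [ushh,xbrln] -> 13 lines: ekk ushh xbrln oac acyjw dty olcoe egate jwj kizxu tugp jwuq utv
Hunk 4: at line 3 remove [oac] add [pmu,fhru,bnc] -> 15 lines: ekk ushh xbrln pmu fhru bnc acyjw dty olcoe egate jwj kizxu tugp jwuq utv
Hunk 5: at line 5 remove [bnc,acyjw,dty] add [flwsv,ohgzs,wob] -> 15 lines: ekk ushh xbrln pmu fhru flwsv ohgzs wob olcoe egate jwj kizxu tugp jwuq utv
Hunk 6: at line 2 remove [pmu,fhru,flwsv] add [fid,mao,yft] -> 15 lines: ekk ushh xbrln fid mao yft ohgzs wob olcoe egate jwj kizxu tugp jwuq utv
Hunk 7: at line 8 remove [olcoe,egate,jwj] add [xxnx] -> 13 lines: ekk ushh xbrln fid mao yft ohgzs wob xxnx kizxu tugp jwuq utv
Final line count: 13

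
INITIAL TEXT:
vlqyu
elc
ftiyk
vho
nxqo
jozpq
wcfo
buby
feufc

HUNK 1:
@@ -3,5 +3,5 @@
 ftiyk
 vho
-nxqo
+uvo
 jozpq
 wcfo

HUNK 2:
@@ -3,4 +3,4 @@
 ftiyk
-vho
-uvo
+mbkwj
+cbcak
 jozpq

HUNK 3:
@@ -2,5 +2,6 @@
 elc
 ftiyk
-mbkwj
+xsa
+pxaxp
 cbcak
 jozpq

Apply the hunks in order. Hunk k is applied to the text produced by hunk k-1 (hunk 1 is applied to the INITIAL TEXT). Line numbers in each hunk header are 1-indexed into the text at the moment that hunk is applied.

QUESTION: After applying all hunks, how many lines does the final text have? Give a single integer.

Hunk 1: at line 3 remove [nxqo] add [uvo] -> 9 lines: vlqyu elc ftiyk vho uvo jozpq wcfo buby feufc
Hunk 2: at line 3 remove [vho,uvo] add [mbkwj,cbcak] -> 9 lines: vlqyu elc ftiyk mbkwj cbcak jozpq wcfo buby feufc
Hunk 3: at line 2 remove [mbkwj] add [xsa,pxaxp] -> 10 lines: vlqyu elc ftiyk xsa pxaxp cbcak jozpq wcfo buby feufc
Final line count: 10

Answer: 10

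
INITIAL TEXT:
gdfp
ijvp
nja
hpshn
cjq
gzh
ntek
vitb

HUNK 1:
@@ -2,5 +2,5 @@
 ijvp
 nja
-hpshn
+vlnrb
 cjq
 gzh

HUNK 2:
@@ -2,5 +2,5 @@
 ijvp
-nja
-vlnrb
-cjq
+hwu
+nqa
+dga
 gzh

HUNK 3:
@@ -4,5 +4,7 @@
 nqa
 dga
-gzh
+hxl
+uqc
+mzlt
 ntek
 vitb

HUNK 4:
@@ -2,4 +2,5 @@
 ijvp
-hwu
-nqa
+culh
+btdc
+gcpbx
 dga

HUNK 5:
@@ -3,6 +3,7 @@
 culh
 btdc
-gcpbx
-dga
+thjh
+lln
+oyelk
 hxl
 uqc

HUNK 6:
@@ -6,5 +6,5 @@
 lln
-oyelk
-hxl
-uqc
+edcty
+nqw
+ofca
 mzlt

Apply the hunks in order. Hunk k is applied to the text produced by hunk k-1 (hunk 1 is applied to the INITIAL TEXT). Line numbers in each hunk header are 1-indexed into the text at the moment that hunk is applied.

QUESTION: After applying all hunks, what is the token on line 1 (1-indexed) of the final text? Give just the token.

Hunk 1: at line 2 remove [hpshn] add [vlnrb] -> 8 lines: gdfp ijvp nja vlnrb cjq gzh ntek vitb
Hunk 2: at line 2 remove [nja,vlnrb,cjq] add [hwu,nqa,dga] -> 8 lines: gdfp ijvp hwu nqa dga gzh ntek vitb
Hunk 3: at line 4 remove [gzh] add [hxl,uqc,mzlt] -> 10 lines: gdfp ijvp hwu nqa dga hxl uqc mzlt ntek vitb
Hunk 4: at line 2 remove [hwu,nqa] add [culh,btdc,gcpbx] -> 11 lines: gdfp ijvp culh btdc gcpbx dga hxl uqc mzlt ntek vitb
Hunk 5: at line 3 remove [gcpbx,dga] add [thjh,lln,oyelk] -> 12 lines: gdfp ijvp culh btdc thjh lln oyelk hxl uqc mzlt ntek vitb
Hunk 6: at line 6 remove [oyelk,hxl,uqc] add [edcty,nqw,ofca] -> 12 lines: gdfp ijvp culh btdc thjh lln edcty nqw ofca mzlt ntek vitb
Final line 1: gdfp

Answer: gdfp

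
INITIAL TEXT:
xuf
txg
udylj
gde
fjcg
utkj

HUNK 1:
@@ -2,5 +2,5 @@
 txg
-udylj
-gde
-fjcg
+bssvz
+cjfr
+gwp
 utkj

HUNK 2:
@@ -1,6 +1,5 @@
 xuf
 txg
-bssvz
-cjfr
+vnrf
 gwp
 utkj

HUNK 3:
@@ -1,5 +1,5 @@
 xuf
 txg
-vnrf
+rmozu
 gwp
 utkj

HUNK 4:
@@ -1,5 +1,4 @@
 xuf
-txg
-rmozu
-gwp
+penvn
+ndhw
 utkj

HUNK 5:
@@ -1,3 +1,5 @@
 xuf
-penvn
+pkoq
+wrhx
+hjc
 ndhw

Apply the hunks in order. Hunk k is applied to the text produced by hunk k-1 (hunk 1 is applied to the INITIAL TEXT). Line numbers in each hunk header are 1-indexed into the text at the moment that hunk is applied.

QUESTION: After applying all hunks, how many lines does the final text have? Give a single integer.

Hunk 1: at line 2 remove [udylj,gde,fjcg] add [bssvz,cjfr,gwp] -> 6 lines: xuf txg bssvz cjfr gwp utkj
Hunk 2: at line 1 remove [bssvz,cjfr] add [vnrf] -> 5 lines: xuf txg vnrf gwp utkj
Hunk 3: at line 1 remove [vnrf] add [rmozu] -> 5 lines: xuf txg rmozu gwp utkj
Hunk 4: at line 1 remove [txg,rmozu,gwp] add [penvn,ndhw] -> 4 lines: xuf penvn ndhw utkj
Hunk 5: at line 1 remove [penvn] add [pkoq,wrhx,hjc] -> 6 lines: xuf pkoq wrhx hjc ndhw utkj
Final line count: 6

Answer: 6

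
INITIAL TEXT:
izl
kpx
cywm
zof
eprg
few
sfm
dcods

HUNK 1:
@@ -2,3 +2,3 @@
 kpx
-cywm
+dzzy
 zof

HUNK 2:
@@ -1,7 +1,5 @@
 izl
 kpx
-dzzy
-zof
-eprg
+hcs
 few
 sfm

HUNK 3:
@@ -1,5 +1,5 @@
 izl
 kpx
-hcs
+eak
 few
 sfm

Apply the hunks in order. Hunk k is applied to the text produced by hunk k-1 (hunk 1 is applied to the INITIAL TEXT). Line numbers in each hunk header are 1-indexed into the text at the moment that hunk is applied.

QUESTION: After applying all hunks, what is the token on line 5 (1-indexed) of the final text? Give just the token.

Answer: sfm

Derivation:
Hunk 1: at line 2 remove [cywm] add [dzzy] -> 8 lines: izl kpx dzzy zof eprg few sfm dcods
Hunk 2: at line 1 remove [dzzy,zof,eprg] add [hcs] -> 6 lines: izl kpx hcs few sfm dcods
Hunk 3: at line 1 remove [hcs] add [eak] -> 6 lines: izl kpx eak few sfm dcods
Final line 5: sfm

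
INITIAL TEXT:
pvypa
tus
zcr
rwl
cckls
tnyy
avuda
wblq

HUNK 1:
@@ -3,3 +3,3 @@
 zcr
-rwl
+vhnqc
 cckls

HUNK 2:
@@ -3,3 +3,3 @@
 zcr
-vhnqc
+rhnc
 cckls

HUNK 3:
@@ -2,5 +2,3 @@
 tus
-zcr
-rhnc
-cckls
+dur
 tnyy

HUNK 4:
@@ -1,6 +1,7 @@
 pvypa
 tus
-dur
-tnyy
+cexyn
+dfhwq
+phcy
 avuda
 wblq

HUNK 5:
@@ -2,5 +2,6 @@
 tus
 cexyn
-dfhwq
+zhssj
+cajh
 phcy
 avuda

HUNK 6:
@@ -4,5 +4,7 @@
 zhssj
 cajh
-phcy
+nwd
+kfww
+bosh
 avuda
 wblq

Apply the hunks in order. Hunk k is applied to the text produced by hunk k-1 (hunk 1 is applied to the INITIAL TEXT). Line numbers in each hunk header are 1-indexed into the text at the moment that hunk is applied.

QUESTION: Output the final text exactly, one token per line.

Hunk 1: at line 3 remove [rwl] add [vhnqc] -> 8 lines: pvypa tus zcr vhnqc cckls tnyy avuda wblq
Hunk 2: at line 3 remove [vhnqc] add [rhnc] -> 8 lines: pvypa tus zcr rhnc cckls tnyy avuda wblq
Hunk 3: at line 2 remove [zcr,rhnc,cckls] add [dur] -> 6 lines: pvypa tus dur tnyy avuda wblq
Hunk 4: at line 1 remove [dur,tnyy] add [cexyn,dfhwq,phcy] -> 7 lines: pvypa tus cexyn dfhwq phcy avuda wblq
Hunk 5: at line 2 remove [dfhwq] add [zhssj,cajh] -> 8 lines: pvypa tus cexyn zhssj cajh phcy avuda wblq
Hunk 6: at line 4 remove [phcy] add [nwd,kfww,bosh] -> 10 lines: pvypa tus cexyn zhssj cajh nwd kfww bosh avuda wblq

Answer: pvypa
tus
cexyn
zhssj
cajh
nwd
kfww
bosh
avuda
wblq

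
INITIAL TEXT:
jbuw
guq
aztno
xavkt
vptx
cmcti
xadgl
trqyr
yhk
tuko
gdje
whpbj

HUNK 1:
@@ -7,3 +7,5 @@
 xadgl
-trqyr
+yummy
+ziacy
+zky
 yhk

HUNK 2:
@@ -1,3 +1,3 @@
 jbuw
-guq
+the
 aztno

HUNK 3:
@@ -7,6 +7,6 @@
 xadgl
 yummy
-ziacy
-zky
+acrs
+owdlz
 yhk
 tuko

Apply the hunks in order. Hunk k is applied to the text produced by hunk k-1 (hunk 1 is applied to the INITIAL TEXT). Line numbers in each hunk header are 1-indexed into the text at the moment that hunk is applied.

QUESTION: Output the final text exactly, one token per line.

Hunk 1: at line 7 remove [trqyr] add [yummy,ziacy,zky] -> 14 lines: jbuw guq aztno xavkt vptx cmcti xadgl yummy ziacy zky yhk tuko gdje whpbj
Hunk 2: at line 1 remove [guq] add [the] -> 14 lines: jbuw the aztno xavkt vptx cmcti xadgl yummy ziacy zky yhk tuko gdje whpbj
Hunk 3: at line 7 remove [ziacy,zky] add [acrs,owdlz] -> 14 lines: jbuw the aztno xavkt vptx cmcti xadgl yummy acrs owdlz yhk tuko gdje whpbj

Answer: jbuw
the
aztno
xavkt
vptx
cmcti
xadgl
yummy
acrs
owdlz
yhk
tuko
gdje
whpbj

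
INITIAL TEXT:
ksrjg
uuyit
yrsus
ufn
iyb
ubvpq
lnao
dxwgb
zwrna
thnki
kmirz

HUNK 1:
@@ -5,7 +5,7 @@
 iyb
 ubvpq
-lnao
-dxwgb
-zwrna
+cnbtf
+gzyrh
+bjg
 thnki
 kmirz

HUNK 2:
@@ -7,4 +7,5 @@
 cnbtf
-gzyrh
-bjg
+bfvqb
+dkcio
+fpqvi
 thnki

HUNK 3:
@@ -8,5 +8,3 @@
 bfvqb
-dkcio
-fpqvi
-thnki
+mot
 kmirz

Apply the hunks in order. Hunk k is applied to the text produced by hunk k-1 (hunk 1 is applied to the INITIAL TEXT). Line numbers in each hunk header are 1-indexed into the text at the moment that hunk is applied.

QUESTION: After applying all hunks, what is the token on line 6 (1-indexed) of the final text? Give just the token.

Answer: ubvpq

Derivation:
Hunk 1: at line 5 remove [lnao,dxwgb,zwrna] add [cnbtf,gzyrh,bjg] -> 11 lines: ksrjg uuyit yrsus ufn iyb ubvpq cnbtf gzyrh bjg thnki kmirz
Hunk 2: at line 7 remove [gzyrh,bjg] add [bfvqb,dkcio,fpqvi] -> 12 lines: ksrjg uuyit yrsus ufn iyb ubvpq cnbtf bfvqb dkcio fpqvi thnki kmirz
Hunk 3: at line 8 remove [dkcio,fpqvi,thnki] add [mot] -> 10 lines: ksrjg uuyit yrsus ufn iyb ubvpq cnbtf bfvqb mot kmirz
Final line 6: ubvpq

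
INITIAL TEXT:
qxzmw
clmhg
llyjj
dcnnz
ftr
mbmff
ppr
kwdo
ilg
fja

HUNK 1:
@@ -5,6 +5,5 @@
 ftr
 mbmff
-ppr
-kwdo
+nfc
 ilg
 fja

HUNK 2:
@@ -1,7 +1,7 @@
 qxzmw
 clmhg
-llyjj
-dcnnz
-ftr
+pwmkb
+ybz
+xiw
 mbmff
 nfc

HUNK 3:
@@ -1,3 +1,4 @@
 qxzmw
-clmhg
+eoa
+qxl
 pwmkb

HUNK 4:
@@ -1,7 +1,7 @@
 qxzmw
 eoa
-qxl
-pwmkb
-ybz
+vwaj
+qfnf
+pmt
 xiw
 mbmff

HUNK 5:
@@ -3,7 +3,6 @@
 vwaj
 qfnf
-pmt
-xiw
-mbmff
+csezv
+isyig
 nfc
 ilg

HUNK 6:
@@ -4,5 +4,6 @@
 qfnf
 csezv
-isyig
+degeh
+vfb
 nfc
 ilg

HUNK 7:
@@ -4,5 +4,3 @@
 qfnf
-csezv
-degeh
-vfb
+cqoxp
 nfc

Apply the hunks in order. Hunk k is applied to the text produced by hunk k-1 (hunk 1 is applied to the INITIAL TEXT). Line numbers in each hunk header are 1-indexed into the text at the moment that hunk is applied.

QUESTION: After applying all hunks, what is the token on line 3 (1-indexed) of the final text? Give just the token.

Answer: vwaj

Derivation:
Hunk 1: at line 5 remove [ppr,kwdo] add [nfc] -> 9 lines: qxzmw clmhg llyjj dcnnz ftr mbmff nfc ilg fja
Hunk 2: at line 1 remove [llyjj,dcnnz,ftr] add [pwmkb,ybz,xiw] -> 9 lines: qxzmw clmhg pwmkb ybz xiw mbmff nfc ilg fja
Hunk 3: at line 1 remove [clmhg] add [eoa,qxl] -> 10 lines: qxzmw eoa qxl pwmkb ybz xiw mbmff nfc ilg fja
Hunk 4: at line 1 remove [qxl,pwmkb,ybz] add [vwaj,qfnf,pmt] -> 10 lines: qxzmw eoa vwaj qfnf pmt xiw mbmff nfc ilg fja
Hunk 5: at line 3 remove [pmt,xiw,mbmff] add [csezv,isyig] -> 9 lines: qxzmw eoa vwaj qfnf csezv isyig nfc ilg fja
Hunk 6: at line 4 remove [isyig] add [degeh,vfb] -> 10 lines: qxzmw eoa vwaj qfnf csezv degeh vfb nfc ilg fja
Hunk 7: at line 4 remove [csezv,degeh,vfb] add [cqoxp] -> 8 lines: qxzmw eoa vwaj qfnf cqoxp nfc ilg fja
Final line 3: vwaj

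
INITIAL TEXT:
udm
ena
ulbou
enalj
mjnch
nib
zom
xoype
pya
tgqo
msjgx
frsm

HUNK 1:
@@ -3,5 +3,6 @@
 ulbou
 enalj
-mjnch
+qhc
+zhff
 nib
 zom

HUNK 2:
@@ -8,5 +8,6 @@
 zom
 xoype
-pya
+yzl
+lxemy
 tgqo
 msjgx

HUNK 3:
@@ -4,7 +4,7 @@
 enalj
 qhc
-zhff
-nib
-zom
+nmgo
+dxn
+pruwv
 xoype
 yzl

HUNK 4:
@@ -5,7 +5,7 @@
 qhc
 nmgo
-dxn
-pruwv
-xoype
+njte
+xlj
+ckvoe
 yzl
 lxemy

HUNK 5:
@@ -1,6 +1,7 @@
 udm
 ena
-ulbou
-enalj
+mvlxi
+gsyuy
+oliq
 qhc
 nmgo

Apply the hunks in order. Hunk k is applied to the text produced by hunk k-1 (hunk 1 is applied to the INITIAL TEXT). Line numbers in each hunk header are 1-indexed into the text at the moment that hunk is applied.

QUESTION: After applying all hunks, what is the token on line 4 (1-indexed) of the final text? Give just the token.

Answer: gsyuy

Derivation:
Hunk 1: at line 3 remove [mjnch] add [qhc,zhff] -> 13 lines: udm ena ulbou enalj qhc zhff nib zom xoype pya tgqo msjgx frsm
Hunk 2: at line 8 remove [pya] add [yzl,lxemy] -> 14 lines: udm ena ulbou enalj qhc zhff nib zom xoype yzl lxemy tgqo msjgx frsm
Hunk 3: at line 4 remove [zhff,nib,zom] add [nmgo,dxn,pruwv] -> 14 lines: udm ena ulbou enalj qhc nmgo dxn pruwv xoype yzl lxemy tgqo msjgx frsm
Hunk 4: at line 5 remove [dxn,pruwv,xoype] add [njte,xlj,ckvoe] -> 14 lines: udm ena ulbou enalj qhc nmgo njte xlj ckvoe yzl lxemy tgqo msjgx frsm
Hunk 5: at line 1 remove [ulbou,enalj] add [mvlxi,gsyuy,oliq] -> 15 lines: udm ena mvlxi gsyuy oliq qhc nmgo njte xlj ckvoe yzl lxemy tgqo msjgx frsm
Final line 4: gsyuy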